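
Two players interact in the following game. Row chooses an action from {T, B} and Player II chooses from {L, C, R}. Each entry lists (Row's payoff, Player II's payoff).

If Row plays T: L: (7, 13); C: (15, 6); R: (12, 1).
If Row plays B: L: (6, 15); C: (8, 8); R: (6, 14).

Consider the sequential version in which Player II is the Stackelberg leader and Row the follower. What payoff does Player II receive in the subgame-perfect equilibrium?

Work backward from Row's decision.
- L: BR = T, leader payoff 13.
- C: BR = T, leader payoff 6.
- R: BR = T, leader payoff 1.
Maximizing over 13, 6, 1, Player II chooses L. Subgame-perfect outcome: (T, L) with payoffs (7, 13).

13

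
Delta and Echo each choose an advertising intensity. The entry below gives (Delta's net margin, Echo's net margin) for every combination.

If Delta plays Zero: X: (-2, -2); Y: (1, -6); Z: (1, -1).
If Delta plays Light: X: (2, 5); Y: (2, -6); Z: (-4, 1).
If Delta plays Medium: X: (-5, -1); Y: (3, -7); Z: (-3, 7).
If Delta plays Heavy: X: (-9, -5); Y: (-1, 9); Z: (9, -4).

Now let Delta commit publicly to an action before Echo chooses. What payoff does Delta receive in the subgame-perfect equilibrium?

Backward induction with Delta moving first.
- Zero: BR = Z, leader payoff 1.
- Light: BR = X, leader payoff 2.
- Medium: BR = Z, leader payoff -3.
- Heavy: BR = Y, leader payoff -1.
Maximizing over 1, 2, -3, -1, Delta chooses Light. Subgame-perfect outcome: (Light, X) with payoffs (2, 5).

2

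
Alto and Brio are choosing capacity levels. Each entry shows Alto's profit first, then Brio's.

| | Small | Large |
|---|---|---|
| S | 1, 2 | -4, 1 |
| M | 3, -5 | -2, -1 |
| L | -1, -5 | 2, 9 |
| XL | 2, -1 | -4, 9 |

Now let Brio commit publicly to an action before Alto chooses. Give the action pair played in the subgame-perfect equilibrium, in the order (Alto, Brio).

Work backward from Alto's decision.
- Small: BR = M, leader payoff -5.
- Large: BR = L, leader payoff 9.
Among -5, 9, the best is 9 at Large. Subgame-perfect outcome: (L, Large) with payoffs (2, 9).

(L, Large)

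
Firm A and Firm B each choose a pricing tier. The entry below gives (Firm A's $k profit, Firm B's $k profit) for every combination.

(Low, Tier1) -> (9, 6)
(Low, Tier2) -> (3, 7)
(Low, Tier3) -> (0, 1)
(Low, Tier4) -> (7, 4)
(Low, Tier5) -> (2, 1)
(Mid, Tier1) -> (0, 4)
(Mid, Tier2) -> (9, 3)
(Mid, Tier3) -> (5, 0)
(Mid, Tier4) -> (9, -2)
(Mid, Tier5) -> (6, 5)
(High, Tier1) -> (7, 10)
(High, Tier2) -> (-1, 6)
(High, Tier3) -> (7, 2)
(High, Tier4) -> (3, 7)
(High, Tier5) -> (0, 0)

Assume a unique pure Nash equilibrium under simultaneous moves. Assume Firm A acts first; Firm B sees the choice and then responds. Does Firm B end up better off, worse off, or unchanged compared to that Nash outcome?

better off

Solve by backward induction (Firm A leads).
- Low: Firm B compares 6, 7, 1, 4, 1 and picks Tier2; Firm A would get 3.
- Mid: Firm B compares 4, 3, 0, -2, 5 and picks Tier5; Firm A would get 6.
- High: Firm B compares 10, 6, 2, 7, 0 and picks Tier1; Firm A would get 7.
Maximizing over 3, 6, 7, Firm A chooses High. Subgame-perfect outcome: (High, Tier1) with payoffs (7, 10).
Under simultaneous play:
Firm A's best replies: Tier1→Low; Tier2→Mid; Tier3→High; Tier4→Mid; Tier5→Mid.
Firm B's best replies: Low→Tier2; Mid→Tier5; High→Tier1.
Only (Mid, Tier5) has each player best-responding; Nash payoffs (6, 5).
Firm B earns 10 sequentially versus 5 at the Nash outcome: better off.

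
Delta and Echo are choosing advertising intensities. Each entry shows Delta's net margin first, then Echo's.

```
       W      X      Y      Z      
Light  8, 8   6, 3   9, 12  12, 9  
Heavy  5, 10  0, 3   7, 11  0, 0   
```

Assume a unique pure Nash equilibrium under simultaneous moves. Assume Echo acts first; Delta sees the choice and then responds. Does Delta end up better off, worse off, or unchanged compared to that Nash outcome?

unchanged

Solve by backward induction (Echo leads).
- W: Delta compares 8, 5 and picks Light; Echo would get 8.
- X: Delta compares 6, 0 and picks Light; Echo would get 3.
- Y: Delta compares 9, 7 and picks Light; Echo would get 12.
- Z: Delta compares 12, 0 and picks Light; Echo would get 9.
Echo's induced payoffs are 8, 3, 12, 9, so Echo commits to Y. Subgame-perfect outcome: (Light, Y) with payoffs (9, 12).
Under simultaneous play:
Delta's best replies: W→Light; X→Light; Y→Light; Z→Light.
Echo's best replies: Light→Y; Heavy→Y.
The unique mutual best reply is (Light, Y), giving (9, 12).
Delta earns 9 sequentially versus 9 at the Nash outcome: unchanged.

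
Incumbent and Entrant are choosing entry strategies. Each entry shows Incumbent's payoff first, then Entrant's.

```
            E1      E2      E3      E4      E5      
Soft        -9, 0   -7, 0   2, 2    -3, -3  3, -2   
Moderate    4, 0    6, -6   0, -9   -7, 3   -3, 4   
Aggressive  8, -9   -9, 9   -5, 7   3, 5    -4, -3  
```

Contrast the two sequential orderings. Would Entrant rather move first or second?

first

If Incumbent leads: Entrant's best replies are Soft→E3, Moderate→E5, Aggressive→E2; Incumbent's induced payoffs 2, -3, -9; outcome (Soft, E3), payoffs (2, 2).
If Entrant leads: Incumbent's best replies are E1→Aggressive, E2→Moderate, E3→Soft, E4→Aggressive, E5→Soft; Entrant's induced payoffs -9, -6, 2, 5, -2; outcome (Aggressive, E4), payoffs (3, 5).
Entrant gets 5 moving first and 2 moving second, so Entrant prefers to move first.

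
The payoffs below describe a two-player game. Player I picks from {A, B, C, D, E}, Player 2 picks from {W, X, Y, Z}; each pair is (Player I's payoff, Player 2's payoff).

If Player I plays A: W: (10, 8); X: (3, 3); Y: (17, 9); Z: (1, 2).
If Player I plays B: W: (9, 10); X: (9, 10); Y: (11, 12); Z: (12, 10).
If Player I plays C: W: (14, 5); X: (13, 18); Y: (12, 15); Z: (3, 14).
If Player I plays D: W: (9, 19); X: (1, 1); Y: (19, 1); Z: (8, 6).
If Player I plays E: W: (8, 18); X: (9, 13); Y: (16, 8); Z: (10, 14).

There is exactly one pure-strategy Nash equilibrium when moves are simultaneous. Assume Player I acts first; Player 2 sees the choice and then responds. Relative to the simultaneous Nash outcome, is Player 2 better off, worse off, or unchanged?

worse off

Solve by backward induction (Player I leads).
- A: BR = Y, leader payoff 17.
- B: BR = Y, leader payoff 11.
- C: BR = X, leader payoff 13.
- D: BR = W, leader payoff 9.
- E: BR = W, leader payoff 8.
Player I's induced payoffs are 17, 11, 13, 9, 8, so Player I commits to A. Subgame-perfect outcome: (A, Y) with payoffs (17, 9).
Now find the simultaneous Nash equilibrium.
Player I's best replies: W→C; X→C; Y→D; Z→B.
Player 2's best replies: A→Y; B→Y; C→X; D→W; E→W.
Only (C, X) has each player best-responding; Nash payoffs (13, 18).
Player 2 earns 9 sequentially versus 18 at the Nash outcome: worse off.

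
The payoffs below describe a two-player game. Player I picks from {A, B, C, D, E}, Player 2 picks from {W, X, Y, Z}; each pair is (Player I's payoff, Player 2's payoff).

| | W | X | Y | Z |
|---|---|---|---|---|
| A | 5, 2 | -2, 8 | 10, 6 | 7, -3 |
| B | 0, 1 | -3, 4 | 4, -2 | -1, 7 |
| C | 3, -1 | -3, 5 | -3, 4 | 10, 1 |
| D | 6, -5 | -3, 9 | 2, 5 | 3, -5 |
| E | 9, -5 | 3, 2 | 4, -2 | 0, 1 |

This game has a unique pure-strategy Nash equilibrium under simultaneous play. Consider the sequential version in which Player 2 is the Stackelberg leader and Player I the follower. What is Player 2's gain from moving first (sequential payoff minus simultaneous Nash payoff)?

Player I best-responds to each possible Player 2 move:
- W: Player I compares 5, 0, 3, 6, 9 and picks E; Player 2 would get -5.
- X: Player I compares -2, -3, -3, -3, 3 and picks E; Player 2 would get 2.
- Y: Player I compares 10, 4, -3, 2, 4 and picks A; Player 2 would get 6.
- Z: Player I compares 7, -1, 10, 3, 0 and picks C; Player 2 would get 1.
Among -5, 2, 6, 1, the best is 6 at Y. Subgame-perfect outcome: (A, Y) with payoffs (10, 6).
Under simultaneous play:
Player I's best replies: W→E; X→E; Y→A; Z→C.
Player 2's best replies: A→X; B→Z; C→X; D→X; E→X.
The unique mutual best reply is (E, X), giving (3, 2).
Player 2's commitment gain: 6 − 2 = 4.

4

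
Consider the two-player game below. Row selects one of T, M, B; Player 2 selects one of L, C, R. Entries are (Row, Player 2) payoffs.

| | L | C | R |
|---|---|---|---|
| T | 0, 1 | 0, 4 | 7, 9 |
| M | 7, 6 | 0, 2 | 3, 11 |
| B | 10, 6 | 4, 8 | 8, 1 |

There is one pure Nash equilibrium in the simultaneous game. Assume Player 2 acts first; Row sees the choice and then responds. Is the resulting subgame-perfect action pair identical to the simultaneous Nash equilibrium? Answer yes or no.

Work backward from Row's decision.
- L: Row compares 0, 7, 10 and picks B; Player 2 would get 6.
- C: Row compares 0, 0, 4 and picks B; Player 2 would get 8.
- R: Row compares 7, 3, 8 and picks B; Player 2 would get 1.
Among 6, 8, 1, the best is 8 at C. Subgame-perfect outcome: (B, C) with payoffs (4, 8).
Now find the simultaneous Nash equilibrium.
Row's best replies: L→B; C→B; R→B.
Player 2's best replies: T→R; M→R; B→C.
Only (B, C) has each player best-responding; Nash payoffs (4, 8).
Sequential outcome (B, C) coincides with the Nash profile (B, C).

yes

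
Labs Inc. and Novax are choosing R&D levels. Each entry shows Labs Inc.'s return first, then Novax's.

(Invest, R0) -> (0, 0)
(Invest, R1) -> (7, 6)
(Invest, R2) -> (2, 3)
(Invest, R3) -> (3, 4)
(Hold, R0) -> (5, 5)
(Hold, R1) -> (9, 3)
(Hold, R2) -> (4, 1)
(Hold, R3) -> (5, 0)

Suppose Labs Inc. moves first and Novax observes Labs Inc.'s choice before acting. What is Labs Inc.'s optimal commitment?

Invest

Backward induction with Labs Inc. moving first.
- Invest: BR = R1, leader payoff 7.
- Hold: BR = R0, leader payoff 5.
Labs Inc.'s induced payoffs are 7, 5, so Labs Inc. commits to Invest. Subgame-perfect outcome: (Invest, R1) with payoffs (7, 6).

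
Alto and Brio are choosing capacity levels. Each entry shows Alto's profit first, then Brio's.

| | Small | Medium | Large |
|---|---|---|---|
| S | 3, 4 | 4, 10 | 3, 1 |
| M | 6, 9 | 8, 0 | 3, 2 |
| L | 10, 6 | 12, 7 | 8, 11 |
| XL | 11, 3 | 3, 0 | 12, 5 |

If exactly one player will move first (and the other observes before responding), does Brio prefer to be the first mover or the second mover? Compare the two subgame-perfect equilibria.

If Alto leads: Brio's best replies are S→Medium, M→Small, L→Large, XL→Large; Alto's induced payoffs 4, 6, 8, 12; outcome (XL, Large), payoffs (12, 5).
If Brio leads: Alto's best replies are Small→XL, Medium→L, Large→XL; Brio's induced payoffs 3, 7, 5; outcome (L, Medium), payoffs (12, 7).
Brio gets 7 moving first and 5 moving second, so Brio prefers to move first.

first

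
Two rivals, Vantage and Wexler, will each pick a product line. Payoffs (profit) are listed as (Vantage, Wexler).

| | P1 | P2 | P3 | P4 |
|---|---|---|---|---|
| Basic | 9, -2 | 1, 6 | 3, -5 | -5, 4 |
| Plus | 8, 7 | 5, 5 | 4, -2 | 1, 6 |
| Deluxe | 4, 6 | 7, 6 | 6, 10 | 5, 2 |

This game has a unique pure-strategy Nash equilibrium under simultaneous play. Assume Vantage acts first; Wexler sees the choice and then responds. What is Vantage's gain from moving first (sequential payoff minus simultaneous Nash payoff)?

2

Solve by backward induction (Vantage leads).
- Basic: Wexler compares -2, 6, -5, 4 and picks P2; Vantage would get 1.
- Plus: Wexler compares 7, 5, -2, 6 and picks P1; Vantage would get 8.
- Deluxe: Wexler compares 6, 6, 10, 2 and picks P3; Vantage would get 6.
Vantage's induced payoffs are 1, 8, 6, so Vantage commits to Plus. Subgame-perfect outcome: (Plus, P1) with payoffs (8, 7).
Now find the simultaneous Nash equilibrium.
Vantage's best replies: P1→Basic; P2→Deluxe; P3→Deluxe; P4→Deluxe.
Wexler's best replies: Basic→P2; Plus→P1; Deluxe→P3.
Only (Deluxe, P3) has each player best-responding; Nash payoffs (6, 10).
Vantage's commitment gain: 8 − 6 = 2.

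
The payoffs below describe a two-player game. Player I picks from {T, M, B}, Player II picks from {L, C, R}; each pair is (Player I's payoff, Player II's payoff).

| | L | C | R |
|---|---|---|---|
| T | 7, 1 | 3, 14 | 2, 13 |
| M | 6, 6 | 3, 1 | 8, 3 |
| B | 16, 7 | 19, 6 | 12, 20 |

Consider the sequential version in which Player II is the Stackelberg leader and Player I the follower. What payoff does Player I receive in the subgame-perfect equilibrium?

12

Work backward from Player I's decision.
- L: BR = B, leader payoff 7.
- C: BR = B, leader payoff 6.
- R: BR = B, leader payoff 20.
Among 7, 6, 20, the best is 20 at R. Subgame-perfect outcome: (B, R) with payoffs (12, 20).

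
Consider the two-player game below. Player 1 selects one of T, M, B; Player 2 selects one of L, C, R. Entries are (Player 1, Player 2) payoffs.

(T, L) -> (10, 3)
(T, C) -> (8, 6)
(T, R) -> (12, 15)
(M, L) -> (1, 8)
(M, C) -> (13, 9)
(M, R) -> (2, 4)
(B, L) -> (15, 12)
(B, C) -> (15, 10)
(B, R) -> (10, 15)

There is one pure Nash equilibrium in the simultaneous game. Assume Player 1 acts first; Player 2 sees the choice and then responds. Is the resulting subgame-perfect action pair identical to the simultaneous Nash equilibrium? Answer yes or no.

Solve by backward induction (Player 1 leads).
- T → Player 2 plays R (best of 3, 6, 15); Player 1 gets 12.
- M → Player 2 plays C (best of 8, 9, 4); Player 1 gets 13.
- B → Player 2 plays R (best of 12, 10, 15); Player 1 gets 10.
Among 12, 13, 10, the best is 13 at M. Subgame-perfect outcome: (M, C) with payoffs (13, 9).
For the simultaneous game, intersect best replies.
Player 1's best replies: L→B; C→B; R→T.
Player 2's best replies: T→R; M→C; B→R.
The unique mutual best reply is (T, R), giving (12, 15).
Sequential outcome (M, C) differs from the Nash profile (T, R).

no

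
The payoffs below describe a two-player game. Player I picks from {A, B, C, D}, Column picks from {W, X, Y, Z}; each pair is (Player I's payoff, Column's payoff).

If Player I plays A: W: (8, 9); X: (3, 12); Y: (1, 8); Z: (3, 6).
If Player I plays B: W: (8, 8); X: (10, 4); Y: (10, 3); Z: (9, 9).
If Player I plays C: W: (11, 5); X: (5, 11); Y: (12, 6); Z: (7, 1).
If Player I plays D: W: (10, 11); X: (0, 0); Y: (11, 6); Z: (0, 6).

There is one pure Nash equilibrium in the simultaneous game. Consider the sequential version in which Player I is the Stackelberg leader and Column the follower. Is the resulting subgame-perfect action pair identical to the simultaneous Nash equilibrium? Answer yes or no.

Solve by backward induction (Player I leads).
- A → Column plays X (best of 9, 12, 8, 6); Player I gets 3.
- B → Column plays Z (best of 8, 4, 3, 9); Player I gets 9.
- C → Column plays X (best of 5, 11, 6, 1); Player I gets 5.
- D → Column plays W (best of 11, 0, 6, 6); Player I gets 10.
Player I's induced payoffs are 3, 9, 5, 10, so Player I commits to D. Subgame-perfect outcome: (D, W) with payoffs (10, 11).
Now find the simultaneous Nash equilibrium.
Player I's best replies: W→C; X→B; Y→C; Z→B.
Column's best replies: A→X; B→Z; C→X; D→W.
Only (B, Z) has each player best-responding; Nash payoffs (9, 9).
Sequential outcome (D, W) differs from the Nash profile (B, Z).

no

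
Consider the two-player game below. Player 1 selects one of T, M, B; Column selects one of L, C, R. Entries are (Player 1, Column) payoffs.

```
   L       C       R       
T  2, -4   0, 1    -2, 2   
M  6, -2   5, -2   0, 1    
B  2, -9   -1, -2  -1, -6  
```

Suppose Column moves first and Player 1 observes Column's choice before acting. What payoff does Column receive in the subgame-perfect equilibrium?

Solve by backward induction (Column leads).
- L → Player 1 plays M (best of 2, 6, 2); Column gets -2.
- C → Player 1 plays M (best of 0, 5, -1); Column gets -2.
- R → Player 1 plays M (best of -2, 0, -1); Column gets 1.
Column's induced payoffs are -2, -2, 1, so Column commits to R. Subgame-perfect outcome: (M, R) with payoffs (0, 1).

1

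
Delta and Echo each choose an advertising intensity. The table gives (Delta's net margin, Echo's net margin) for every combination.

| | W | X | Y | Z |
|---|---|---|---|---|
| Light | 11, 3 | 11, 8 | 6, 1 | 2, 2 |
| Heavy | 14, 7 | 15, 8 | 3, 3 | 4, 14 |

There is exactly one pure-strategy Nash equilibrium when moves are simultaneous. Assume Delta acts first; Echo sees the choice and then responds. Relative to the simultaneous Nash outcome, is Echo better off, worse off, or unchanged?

Echo best-responds to each possible Delta move:
- Light: BR = X, leader payoff 11.
- Heavy: BR = Z, leader payoff 4.
Delta's induced payoffs are 11, 4, so Delta commits to Light. Subgame-perfect outcome: (Light, X) with payoffs (11, 8).
For the simultaneous game, intersect best replies.
Delta's best replies: W→Heavy; X→Heavy; Y→Light; Z→Heavy.
Echo's best replies: Light→X; Heavy→Z.
Only (Heavy, Z) has each player best-responding; Nash payoffs (4, 14).
Echo earns 8 sequentially versus 14 at the Nash outcome: worse off.

worse off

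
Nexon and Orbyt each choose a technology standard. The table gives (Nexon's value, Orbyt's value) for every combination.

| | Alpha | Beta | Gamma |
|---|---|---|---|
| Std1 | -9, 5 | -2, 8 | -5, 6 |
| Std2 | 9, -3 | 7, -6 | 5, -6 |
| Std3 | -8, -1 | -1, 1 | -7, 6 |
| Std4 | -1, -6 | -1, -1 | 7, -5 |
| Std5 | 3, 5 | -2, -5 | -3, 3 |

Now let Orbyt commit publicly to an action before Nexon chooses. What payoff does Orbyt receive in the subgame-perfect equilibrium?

-3

Nexon best-responds to each possible Orbyt move:
- Alpha: BR = Std2, leader payoff -3.
- Beta: BR = Std2, leader payoff -6.
- Gamma: BR = Std4, leader payoff -5.
Orbyt's induced payoffs are -3, -6, -5, so Orbyt commits to Alpha. Subgame-perfect outcome: (Std2, Alpha) with payoffs (9, -3).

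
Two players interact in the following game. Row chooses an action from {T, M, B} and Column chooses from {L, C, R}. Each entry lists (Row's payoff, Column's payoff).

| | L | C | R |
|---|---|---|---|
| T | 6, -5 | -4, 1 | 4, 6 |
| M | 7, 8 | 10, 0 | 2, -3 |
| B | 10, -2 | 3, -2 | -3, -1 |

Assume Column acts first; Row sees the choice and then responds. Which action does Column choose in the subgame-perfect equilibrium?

R

Row best-responds to each possible Column move:
- L: BR = B, leader payoff -2.
- C: BR = M, leader payoff 0.
- R: BR = T, leader payoff 6.
Among -2, 0, 6, the best is 6 at R. Subgame-perfect outcome: (T, R) with payoffs (4, 6).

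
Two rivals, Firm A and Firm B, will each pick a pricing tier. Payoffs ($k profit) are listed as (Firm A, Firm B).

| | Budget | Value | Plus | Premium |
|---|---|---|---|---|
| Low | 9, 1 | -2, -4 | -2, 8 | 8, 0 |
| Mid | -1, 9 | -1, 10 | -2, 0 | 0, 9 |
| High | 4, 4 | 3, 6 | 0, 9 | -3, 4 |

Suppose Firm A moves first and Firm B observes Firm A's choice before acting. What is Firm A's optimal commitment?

Work backward from Firm B's decision.
- Low: Firm B compares 1, -4, 8, 0 and picks Plus; Firm A would get -2.
- Mid: Firm B compares 9, 10, 0, 9 and picks Value; Firm A would get -1.
- High: Firm B compares 4, 6, 9, 4 and picks Plus; Firm A would get 0.
Firm A's induced payoffs are -2, -1, 0, so Firm A commits to High. Subgame-perfect outcome: (High, Plus) with payoffs (0, 9).

High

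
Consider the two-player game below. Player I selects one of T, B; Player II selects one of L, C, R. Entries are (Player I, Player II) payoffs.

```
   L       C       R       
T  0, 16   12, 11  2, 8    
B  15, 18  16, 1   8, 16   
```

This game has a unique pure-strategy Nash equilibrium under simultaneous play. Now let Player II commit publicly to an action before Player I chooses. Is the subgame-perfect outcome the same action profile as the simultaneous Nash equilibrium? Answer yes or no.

yes

Player I best-responds to each possible Player II move:
- L → Player I plays B (best of 0, 15); Player II gets 18.
- C → Player I plays B (best of 12, 16); Player II gets 1.
- R → Player I plays B (best of 2, 8); Player II gets 16.
Maximizing over 18, 1, 16, Player II chooses L. Subgame-perfect outcome: (B, L) with payoffs (15, 18).
Under simultaneous play:
Player I's best replies: L→B; C→B; R→B.
Player II's best replies: T→L; B→L.
The unique mutual best reply is (B, L), giving (15, 18).
Sequential outcome (B, L) coincides with the Nash profile (B, L).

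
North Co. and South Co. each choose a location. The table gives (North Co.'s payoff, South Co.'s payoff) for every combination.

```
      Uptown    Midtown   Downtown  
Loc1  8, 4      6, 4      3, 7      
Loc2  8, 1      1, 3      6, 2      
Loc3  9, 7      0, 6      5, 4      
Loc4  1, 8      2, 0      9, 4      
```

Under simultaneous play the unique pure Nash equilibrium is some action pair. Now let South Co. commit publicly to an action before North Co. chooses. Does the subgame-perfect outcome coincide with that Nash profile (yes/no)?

yes

Backward induction with South Co. moving first.
- Uptown → North Co. plays Loc3 (best of 8, 8, 9, 1); South Co. gets 7.
- Midtown → North Co. plays Loc1 (best of 6, 1, 0, 2); South Co. gets 4.
- Downtown → North Co. plays Loc4 (best of 3, 6, 5, 9); South Co. gets 4.
Maximizing over 7, 4, 4, South Co. chooses Uptown. Subgame-perfect outcome: (Loc3, Uptown) with payoffs (9, 7).
Under simultaneous play:
North Co.'s best replies: Uptown→Loc3; Midtown→Loc1; Downtown→Loc4.
South Co.'s best replies: Loc1→Downtown; Loc2→Midtown; Loc3→Uptown; Loc4→Uptown.
The unique mutual best reply is (Loc3, Uptown), giving (9, 7).
Sequential outcome (Loc3, Uptown) coincides with the Nash profile (Loc3, Uptown).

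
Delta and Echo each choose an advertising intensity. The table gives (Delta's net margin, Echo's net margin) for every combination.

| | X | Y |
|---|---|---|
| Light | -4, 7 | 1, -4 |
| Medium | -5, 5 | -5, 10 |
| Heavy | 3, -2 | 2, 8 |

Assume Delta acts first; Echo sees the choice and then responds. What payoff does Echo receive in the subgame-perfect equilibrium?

8

Echo best-responds to each possible Delta move:
- Light → Echo plays X (best of 7, -4); Delta gets -4.
- Medium → Echo plays Y (best of 5, 10); Delta gets -5.
- Heavy → Echo plays Y (best of -2, 8); Delta gets 2.
Maximizing over -4, -5, 2, Delta chooses Heavy. Subgame-perfect outcome: (Heavy, Y) with payoffs (2, 8).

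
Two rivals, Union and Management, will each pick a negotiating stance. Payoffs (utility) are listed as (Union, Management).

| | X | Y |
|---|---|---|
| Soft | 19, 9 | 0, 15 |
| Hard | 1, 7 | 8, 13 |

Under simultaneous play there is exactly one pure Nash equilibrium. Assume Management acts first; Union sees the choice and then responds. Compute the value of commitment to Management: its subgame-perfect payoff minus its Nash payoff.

Solve by backward induction (Management leads).
- X: BR = Soft, leader payoff 9.
- Y: BR = Hard, leader payoff 13.
Among 9, 13, the best is 13 at Y. Subgame-perfect outcome: (Hard, Y) with payoffs (8, 13).
Now find the simultaneous Nash equilibrium.
Union's best replies: X→Soft; Y→Hard.
Management's best replies: Soft→Y; Hard→Y.
The unique mutual best reply is (Hard, Y), giving (8, 13).
Management's commitment gain: 13 − 13 = 0.

0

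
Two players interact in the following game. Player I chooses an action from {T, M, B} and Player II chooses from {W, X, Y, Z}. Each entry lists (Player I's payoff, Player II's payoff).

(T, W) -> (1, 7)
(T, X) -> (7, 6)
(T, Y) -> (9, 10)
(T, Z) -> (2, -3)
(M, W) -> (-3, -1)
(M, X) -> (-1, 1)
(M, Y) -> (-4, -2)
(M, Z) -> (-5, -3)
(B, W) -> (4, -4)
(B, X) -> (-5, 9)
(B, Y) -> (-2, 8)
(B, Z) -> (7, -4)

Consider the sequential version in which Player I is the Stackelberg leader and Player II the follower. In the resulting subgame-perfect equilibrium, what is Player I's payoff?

9

Work backward from Player II's decision.
- T: Player II compares 7, 6, 10, -3 and picks Y; Player I would get 9.
- M: Player II compares -1, 1, -2, -3 and picks X; Player I would get -1.
- B: Player II compares -4, 9, 8, -4 and picks X; Player I would get -5.
Player I's induced payoffs are 9, -1, -5, so Player I commits to T. Subgame-perfect outcome: (T, Y) with payoffs (9, 10).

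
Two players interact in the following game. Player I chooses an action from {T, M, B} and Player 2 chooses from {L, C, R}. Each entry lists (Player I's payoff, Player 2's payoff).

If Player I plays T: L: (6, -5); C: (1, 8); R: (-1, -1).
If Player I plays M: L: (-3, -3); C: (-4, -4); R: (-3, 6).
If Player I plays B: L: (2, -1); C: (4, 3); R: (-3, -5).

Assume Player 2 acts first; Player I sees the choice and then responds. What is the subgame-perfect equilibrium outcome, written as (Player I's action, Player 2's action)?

(B, C)

Player I best-responds to each possible Player 2 move:
- L: BR = T, leader payoff -5.
- C: BR = B, leader payoff 3.
- R: BR = T, leader payoff -1.
Player 2's induced payoffs are -5, 3, -1, so Player 2 commits to C. Subgame-perfect outcome: (B, C) with payoffs (4, 3).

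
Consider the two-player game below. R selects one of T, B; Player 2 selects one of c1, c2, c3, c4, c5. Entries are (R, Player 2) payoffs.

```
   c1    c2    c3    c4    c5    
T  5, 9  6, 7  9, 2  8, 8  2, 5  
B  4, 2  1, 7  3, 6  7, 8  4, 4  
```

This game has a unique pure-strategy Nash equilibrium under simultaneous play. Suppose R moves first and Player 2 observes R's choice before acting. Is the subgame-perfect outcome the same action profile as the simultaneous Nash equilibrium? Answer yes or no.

no

Work backward from Player 2's decision.
- T → Player 2 plays c1 (best of 9, 7, 2, 8, 5); R gets 5.
- B → Player 2 plays c4 (best of 2, 7, 6, 8, 4); R gets 7.
Among 5, 7, the best is 7 at B. Subgame-perfect outcome: (B, c4) with payoffs (7, 8).
Now find the simultaneous Nash equilibrium.
R's best replies: c1→T; c2→T; c3→T; c4→T; c5→B.
Player 2's best replies: T→c1; B→c4.
The unique mutual best reply is (T, c1), giving (5, 9).
Sequential outcome (B, c4) differs from the Nash profile (T, c1).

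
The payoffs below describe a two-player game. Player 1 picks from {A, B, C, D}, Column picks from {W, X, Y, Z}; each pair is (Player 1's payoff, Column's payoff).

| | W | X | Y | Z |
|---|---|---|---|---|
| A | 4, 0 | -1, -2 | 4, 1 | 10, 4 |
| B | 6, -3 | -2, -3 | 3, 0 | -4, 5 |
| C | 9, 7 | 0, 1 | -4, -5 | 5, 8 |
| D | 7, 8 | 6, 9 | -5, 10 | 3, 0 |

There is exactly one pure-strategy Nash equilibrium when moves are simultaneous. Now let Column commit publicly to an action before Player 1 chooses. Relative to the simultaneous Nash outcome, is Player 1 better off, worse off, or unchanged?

worse off

Work backward from Player 1's decision.
- W: Player 1 compares 4, 6, 9, 7 and picks C; Column would get 7.
- X: Player 1 compares -1, -2, 0, 6 and picks D; Column would get 9.
- Y: Player 1 compares 4, 3, -4, -5 and picks A; Column would get 1.
- Z: Player 1 compares 10, -4, 5, 3 and picks A; Column would get 4.
Among 7, 9, 1, 4, the best is 9 at X. Subgame-perfect outcome: (D, X) with payoffs (6, 9).
Under simultaneous play:
Player 1's best replies: W→C; X→D; Y→A; Z→A.
Column's best replies: A→Z; B→Z; C→Z; D→Y.
Only (A, Z) has each player best-responding; Nash payoffs (10, 4).
Player 1 earns 6 sequentially versus 10 at the Nash outcome: worse off.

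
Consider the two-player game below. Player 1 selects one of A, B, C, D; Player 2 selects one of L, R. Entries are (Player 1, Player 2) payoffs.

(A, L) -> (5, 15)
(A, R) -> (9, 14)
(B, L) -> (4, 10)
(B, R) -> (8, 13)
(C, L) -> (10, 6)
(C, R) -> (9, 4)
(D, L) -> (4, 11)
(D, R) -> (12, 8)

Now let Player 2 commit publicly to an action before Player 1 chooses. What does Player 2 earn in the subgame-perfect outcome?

Solve by backward induction (Player 2 leads).
- L: Player 1 compares 5, 4, 10, 4 and picks C; Player 2 would get 6.
- R: Player 1 compares 9, 8, 9, 12 and picks D; Player 2 would get 8.
Maximizing over 6, 8, Player 2 chooses R. Subgame-perfect outcome: (D, R) with payoffs (12, 8).

8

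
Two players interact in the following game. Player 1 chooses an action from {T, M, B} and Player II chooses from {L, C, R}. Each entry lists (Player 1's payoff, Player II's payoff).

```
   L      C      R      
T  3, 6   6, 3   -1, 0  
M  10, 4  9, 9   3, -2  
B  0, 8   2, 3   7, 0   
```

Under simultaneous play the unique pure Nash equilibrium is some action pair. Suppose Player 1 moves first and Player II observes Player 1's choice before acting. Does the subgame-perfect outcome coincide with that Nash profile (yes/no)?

Solve by backward induction (Player 1 leads).
- T: BR = L, leader payoff 3.
- M: BR = C, leader payoff 9.
- B: BR = L, leader payoff 0.
Player 1's induced payoffs are 3, 9, 0, so Player 1 commits to M. Subgame-perfect outcome: (M, C) with payoffs (9, 9).
Under simultaneous play:
Player 1's best replies: L→M; C→M; R→B.
Player II's best replies: T→L; M→C; B→L.
The unique mutual best reply is (M, C), giving (9, 9).
Sequential outcome (M, C) coincides with the Nash profile (M, C).

yes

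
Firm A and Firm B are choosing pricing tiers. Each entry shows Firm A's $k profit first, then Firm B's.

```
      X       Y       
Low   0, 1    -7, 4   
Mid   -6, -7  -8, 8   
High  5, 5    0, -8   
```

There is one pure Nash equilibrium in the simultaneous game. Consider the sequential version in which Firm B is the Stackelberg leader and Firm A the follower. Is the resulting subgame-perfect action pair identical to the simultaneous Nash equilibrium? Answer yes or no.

yes

Solve by backward induction (Firm B leads).
- X → Firm A plays High (best of 0, -6, 5); Firm B gets 5.
- Y → Firm A plays High (best of -7, -8, 0); Firm B gets -8.
Maximizing over 5, -8, Firm B chooses X. Subgame-perfect outcome: (High, X) with payoffs (5, 5).
Under simultaneous play:
Firm A's best replies: X→High; Y→High.
Firm B's best replies: Low→Y; Mid→Y; High→X.
The unique mutual best reply is (High, X), giving (5, 5).
Sequential outcome (High, X) coincides with the Nash profile (High, X).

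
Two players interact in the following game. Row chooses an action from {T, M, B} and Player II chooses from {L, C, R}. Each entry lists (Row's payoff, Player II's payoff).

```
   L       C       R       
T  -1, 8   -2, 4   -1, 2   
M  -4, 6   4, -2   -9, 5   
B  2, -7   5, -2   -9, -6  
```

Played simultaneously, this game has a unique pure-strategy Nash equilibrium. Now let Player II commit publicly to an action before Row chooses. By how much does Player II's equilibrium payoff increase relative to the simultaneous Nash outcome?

Work backward from Row's decision.
- L: BR = B, leader payoff -7.
- C: BR = B, leader payoff -2.
- R: BR = T, leader payoff 2.
Among -7, -2, 2, the best is 2 at R. Subgame-perfect outcome: (T, R) with payoffs (-1, 2).
Now find the simultaneous Nash equilibrium.
Row's best replies: L→B; C→B; R→T.
Player II's best replies: T→L; M→L; B→C.
The unique mutual best reply is (B, C), giving (5, -2).
Player II's commitment gain: 2 − -2 = 4.

4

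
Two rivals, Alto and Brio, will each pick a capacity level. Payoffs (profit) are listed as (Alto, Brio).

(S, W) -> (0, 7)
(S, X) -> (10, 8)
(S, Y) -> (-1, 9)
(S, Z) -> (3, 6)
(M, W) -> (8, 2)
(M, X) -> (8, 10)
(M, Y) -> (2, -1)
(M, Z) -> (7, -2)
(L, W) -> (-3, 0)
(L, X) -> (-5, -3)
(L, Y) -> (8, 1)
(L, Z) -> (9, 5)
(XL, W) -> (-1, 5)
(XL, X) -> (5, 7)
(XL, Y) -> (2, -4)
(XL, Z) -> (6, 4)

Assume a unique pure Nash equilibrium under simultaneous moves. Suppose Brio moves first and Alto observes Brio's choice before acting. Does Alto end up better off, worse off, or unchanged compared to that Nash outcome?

Backward induction with Brio moving first.
- W: Alto compares 0, 8, -3, -1 and picks M; Brio would get 2.
- X: Alto compares 10, 8, -5, 5 and picks S; Brio would get 8.
- Y: Alto compares -1, 2, 8, 2 and picks L; Brio would get 1.
- Z: Alto compares 3, 7, 9, 6 and picks L; Brio would get 5.
Maximizing over 2, 8, 1, 5, Brio chooses X. Subgame-perfect outcome: (S, X) with payoffs (10, 8).
Now find the simultaneous Nash equilibrium.
Alto's best replies: W→M; X→S; Y→L; Z→L.
Brio's best replies: S→Y; M→X; L→Z; XL→X.
The unique mutual best reply is (L, Z), giving (9, 5).
Alto earns 10 sequentially versus 9 at the Nash outcome: better off.

better off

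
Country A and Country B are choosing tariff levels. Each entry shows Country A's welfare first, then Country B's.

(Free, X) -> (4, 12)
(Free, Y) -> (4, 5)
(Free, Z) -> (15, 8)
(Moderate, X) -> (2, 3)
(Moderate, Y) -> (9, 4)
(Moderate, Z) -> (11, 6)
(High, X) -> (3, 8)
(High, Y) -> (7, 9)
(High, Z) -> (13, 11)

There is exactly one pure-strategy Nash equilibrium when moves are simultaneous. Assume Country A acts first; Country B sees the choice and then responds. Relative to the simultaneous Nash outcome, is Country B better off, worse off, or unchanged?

worse off

Solve by backward induction (Country A leads).
- Free: Country B compares 12, 5, 8 and picks X; Country A would get 4.
- Moderate: Country B compares 3, 4, 6 and picks Z; Country A would get 11.
- High: Country B compares 8, 9, 11 and picks Z; Country A would get 13.
Maximizing over 4, 11, 13, Country A chooses High. Subgame-perfect outcome: (High, Z) with payoffs (13, 11).
Now find the simultaneous Nash equilibrium.
Country A's best replies: X→Free; Y→Moderate; Z→Free.
Country B's best replies: Free→X; Moderate→Z; High→Z.
Only (Free, X) has each player best-responding; Nash payoffs (4, 12).
Country B earns 11 sequentially versus 12 at the Nash outcome: worse off.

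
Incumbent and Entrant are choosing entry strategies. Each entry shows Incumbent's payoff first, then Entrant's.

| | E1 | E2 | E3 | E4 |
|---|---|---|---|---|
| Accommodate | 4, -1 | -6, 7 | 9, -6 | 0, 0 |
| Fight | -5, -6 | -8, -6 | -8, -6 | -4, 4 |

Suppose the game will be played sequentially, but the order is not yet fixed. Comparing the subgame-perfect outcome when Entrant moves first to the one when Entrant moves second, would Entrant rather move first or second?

If Incumbent leads: Entrant's best replies are Accommodate→E2, Fight→E4; Incumbent's induced payoffs -6, -4; outcome (Fight, E4), payoffs (-4, 4).
If Entrant leads: Incumbent's best replies are E1→Accommodate, E2→Accommodate, E3→Accommodate, E4→Accommodate; Entrant's induced payoffs -1, 7, -6, 0; outcome (Accommodate, E2), payoffs (-6, 7).
Entrant gets 7 moving first and 4 moving second, so Entrant prefers to move first.

first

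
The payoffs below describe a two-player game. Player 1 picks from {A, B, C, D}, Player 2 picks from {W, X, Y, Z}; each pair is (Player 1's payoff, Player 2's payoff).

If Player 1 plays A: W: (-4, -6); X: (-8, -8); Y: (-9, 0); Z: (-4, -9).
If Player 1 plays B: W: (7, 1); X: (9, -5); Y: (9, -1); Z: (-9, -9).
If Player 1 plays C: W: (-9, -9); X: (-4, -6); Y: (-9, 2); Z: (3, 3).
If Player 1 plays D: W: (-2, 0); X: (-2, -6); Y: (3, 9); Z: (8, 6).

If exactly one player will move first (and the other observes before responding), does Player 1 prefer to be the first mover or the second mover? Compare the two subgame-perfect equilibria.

If Player 1 leads: Player 2's best replies are A→Y, B→W, C→Z, D→Y; Player 1's induced payoffs -9, 7, 3, 3; outcome (B, W), payoffs (7, 1).
If Player 2 leads: Player 1's best replies are W→B, X→B, Y→B, Z→D; Player 2's induced payoffs 1, -5, -1, 6; outcome (D, Z), payoffs (8, 6).
Player 1 gets 7 moving first and 8 moving second, so Player 1 prefers to move second.

second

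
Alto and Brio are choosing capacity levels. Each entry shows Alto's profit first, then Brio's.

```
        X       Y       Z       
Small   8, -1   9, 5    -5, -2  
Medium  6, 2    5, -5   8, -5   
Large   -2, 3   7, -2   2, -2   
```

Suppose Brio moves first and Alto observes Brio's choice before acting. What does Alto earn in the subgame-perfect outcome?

9

Alto best-responds to each possible Brio move:
- X → Alto plays Small (best of 8, 6, -2); Brio gets -1.
- Y → Alto plays Small (best of 9, 5, 7); Brio gets 5.
- Z → Alto plays Medium (best of -5, 8, 2); Brio gets -5.
Maximizing over -1, 5, -5, Brio chooses Y. Subgame-perfect outcome: (Small, Y) with payoffs (9, 5).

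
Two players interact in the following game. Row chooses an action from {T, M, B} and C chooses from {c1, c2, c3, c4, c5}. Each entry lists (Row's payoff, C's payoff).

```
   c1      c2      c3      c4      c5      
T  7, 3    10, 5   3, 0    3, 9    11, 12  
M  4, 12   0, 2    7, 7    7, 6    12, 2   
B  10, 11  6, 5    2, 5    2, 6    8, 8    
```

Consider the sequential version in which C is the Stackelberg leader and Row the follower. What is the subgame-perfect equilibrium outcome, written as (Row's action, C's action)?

(B, c1)

Backward induction with C moving first.
- c1 → Row plays B (best of 7, 4, 10); C gets 11.
- c2 → Row plays T (best of 10, 0, 6); C gets 5.
- c3 → Row plays M (best of 3, 7, 2); C gets 7.
- c4 → Row plays M (best of 3, 7, 2); C gets 6.
- c5 → Row plays M (best of 11, 12, 8); C gets 2.
C's induced payoffs are 11, 5, 7, 6, 2, so C commits to c1. Subgame-perfect outcome: (B, c1) with payoffs (10, 11).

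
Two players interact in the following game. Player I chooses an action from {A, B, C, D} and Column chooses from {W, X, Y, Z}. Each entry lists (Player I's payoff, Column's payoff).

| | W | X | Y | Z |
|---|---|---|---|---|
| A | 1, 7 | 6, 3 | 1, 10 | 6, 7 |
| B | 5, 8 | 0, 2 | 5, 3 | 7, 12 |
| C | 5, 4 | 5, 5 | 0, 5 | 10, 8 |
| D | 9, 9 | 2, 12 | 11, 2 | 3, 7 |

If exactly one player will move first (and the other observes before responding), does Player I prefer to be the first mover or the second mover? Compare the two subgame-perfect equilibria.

first

If Player I leads: Column's best replies are A→Y, B→Z, C→Z, D→X; Player I's induced payoffs 1, 7, 10, 2; outcome (C, Z), payoffs (10, 8).
If Column leads: Player I's best replies are W→D, X→A, Y→D, Z→C; Column's induced payoffs 9, 3, 2, 8; outcome (D, W), payoffs (9, 9).
Player I gets 10 moving first and 9 moving second, so Player I prefers to move first.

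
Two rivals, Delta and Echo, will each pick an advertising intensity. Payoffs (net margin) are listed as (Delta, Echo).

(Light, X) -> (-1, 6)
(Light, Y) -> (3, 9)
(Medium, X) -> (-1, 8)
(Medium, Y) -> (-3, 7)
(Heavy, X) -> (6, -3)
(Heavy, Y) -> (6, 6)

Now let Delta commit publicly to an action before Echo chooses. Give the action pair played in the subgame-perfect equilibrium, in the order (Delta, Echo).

(Heavy, Y)

Backward induction with Delta moving first.
- Light → Echo plays Y (best of 6, 9); Delta gets 3.
- Medium → Echo plays X (best of 8, 7); Delta gets -1.
- Heavy → Echo plays Y (best of -3, 6); Delta gets 6.
Among 3, -1, 6, the best is 6 at Heavy. Subgame-perfect outcome: (Heavy, Y) with payoffs (6, 6).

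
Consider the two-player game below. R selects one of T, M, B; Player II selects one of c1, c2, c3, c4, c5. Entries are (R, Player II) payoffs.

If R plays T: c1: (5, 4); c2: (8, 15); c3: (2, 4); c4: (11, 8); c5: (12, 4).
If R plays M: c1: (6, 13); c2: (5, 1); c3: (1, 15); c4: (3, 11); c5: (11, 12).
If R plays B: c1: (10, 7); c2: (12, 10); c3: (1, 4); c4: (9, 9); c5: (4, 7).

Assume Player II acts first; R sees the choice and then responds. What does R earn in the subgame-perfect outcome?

12

R best-responds to each possible Player II move:
- c1: BR = B, leader payoff 7.
- c2: BR = B, leader payoff 10.
- c3: BR = T, leader payoff 4.
- c4: BR = T, leader payoff 8.
- c5: BR = T, leader payoff 4.
Player II's induced payoffs are 7, 10, 4, 8, 4, so Player II commits to c2. Subgame-perfect outcome: (B, c2) with payoffs (12, 10).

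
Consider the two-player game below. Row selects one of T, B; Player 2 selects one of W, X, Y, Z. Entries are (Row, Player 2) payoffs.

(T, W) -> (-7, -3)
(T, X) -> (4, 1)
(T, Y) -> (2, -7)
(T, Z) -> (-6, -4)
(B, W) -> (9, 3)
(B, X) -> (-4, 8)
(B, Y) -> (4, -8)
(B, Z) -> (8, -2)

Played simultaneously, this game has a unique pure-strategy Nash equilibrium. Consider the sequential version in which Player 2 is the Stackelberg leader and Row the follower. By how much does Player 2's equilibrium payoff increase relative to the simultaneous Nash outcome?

2

Work backward from Row's decision.
- W → Row plays B (best of -7, 9); Player 2 gets 3.
- X → Row plays T (best of 4, -4); Player 2 gets 1.
- Y → Row plays B (best of 2, 4); Player 2 gets -8.
- Z → Row plays B (best of -6, 8); Player 2 gets -2.
Among 3, 1, -8, -2, the best is 3 at W. Subgame-perfect outcome: (B, W) with payoffs (9, 3).
For the simultaneous game, intersect best replies.
Row's best replies: W→B; X→T; Y→B; Z→B.
Player 2's best replies: T→X; B→X.
The unique mutual best reply is (T, X), giving (4, 1).
Player 2's commitment gain: 3 − 1 = 2.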